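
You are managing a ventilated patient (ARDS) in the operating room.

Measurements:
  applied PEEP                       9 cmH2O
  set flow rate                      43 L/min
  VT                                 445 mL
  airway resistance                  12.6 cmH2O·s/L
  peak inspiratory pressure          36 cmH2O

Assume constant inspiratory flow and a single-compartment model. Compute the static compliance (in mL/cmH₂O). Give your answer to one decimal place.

Flow: 43 L/min ÷ 60 = 0.7167 L/s.
Equation of motion (constant flow): PIP = Vt/C + R·V̇ + PEEP.
Vt/C = PIP − R·V̇ − PEEP = 36 − 12.6×0.7167 − 9 = 36 − 9.03 − 9 = 17.97 cmH2O.
C = Vt / 17.97 = 445 / 17.97 = 24.763 mL/cmH2O.

24.8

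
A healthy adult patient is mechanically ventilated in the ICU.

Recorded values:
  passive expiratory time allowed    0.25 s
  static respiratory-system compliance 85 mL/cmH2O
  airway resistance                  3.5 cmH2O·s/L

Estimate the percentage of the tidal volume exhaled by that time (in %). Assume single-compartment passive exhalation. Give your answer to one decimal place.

56.8

τ = R × C = 3.5 × 85 mL/cmH2O = 3.5 × 0.085 L/cmH2O = 0.2975 s.
Passive exhalation: V(t)/V₀ = e^(−t/τ) = e^(−0.25/0.2975) = 0.4316.
Fraction exhaled = 1 − 0.4316 = 0.5684 → 56.84%.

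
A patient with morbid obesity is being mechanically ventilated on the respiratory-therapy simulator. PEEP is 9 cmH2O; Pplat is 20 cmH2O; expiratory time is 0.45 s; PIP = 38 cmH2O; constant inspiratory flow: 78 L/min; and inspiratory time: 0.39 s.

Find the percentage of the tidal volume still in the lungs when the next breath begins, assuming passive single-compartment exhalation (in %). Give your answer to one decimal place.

Flow: 78 L/min ÷ 60 = 1.3 L/s.
Vt = flow × Ti = 1.3 L/s × 0.39 s × 1000 mL/L = 507.0 mL.
R = (PIP − Pplat)/V̇ = (38 − 20) / 1.3 = 18.0/1.3 = 13.846 cmH2O·s/L.
C = Vt/(Pplat − PEEP) = 507.0 / (20 − 9) = 507.0/11.0 = 46.091 mL/cmH2O.
τ = R × C = 13.846 × 0.04609 L/cmH2O = 0.6382 s.
Fraction remaining at end-expiration = e^(−Te/τ) = e^(−0.45/0.6382) = 0.4941 → 49.41%.

49.4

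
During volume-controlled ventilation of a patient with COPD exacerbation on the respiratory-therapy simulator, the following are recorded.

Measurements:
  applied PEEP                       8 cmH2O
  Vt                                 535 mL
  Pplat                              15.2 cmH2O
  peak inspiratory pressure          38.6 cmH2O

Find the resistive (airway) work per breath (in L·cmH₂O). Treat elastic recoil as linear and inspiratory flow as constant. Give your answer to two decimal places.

12.52

With constant inspiratory flow the resistive pressure is constant at PIP − Pplat = 38.6 − 15.2 = 23.4 cmH2O, so resistive work = 23.4 × 0.535 = 12.519 L·cmH2O.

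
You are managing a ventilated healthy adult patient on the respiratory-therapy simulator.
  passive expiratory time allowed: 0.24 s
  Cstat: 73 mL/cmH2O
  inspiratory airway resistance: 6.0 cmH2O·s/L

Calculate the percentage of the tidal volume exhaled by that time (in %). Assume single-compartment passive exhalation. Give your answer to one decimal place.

τ = R × C = 6.0 × 73 mL/cmH2O = 6.0 × 0.073 L/cmH2O = 0.438 s.
Passive exhalation: V(t)/V₀ = e^(−t/τ) = e^(−0.24/0.438) = 0.5781.
Fraction exhaled = 1 − 0.5781 = 0.4219 → 42.19%.

42.2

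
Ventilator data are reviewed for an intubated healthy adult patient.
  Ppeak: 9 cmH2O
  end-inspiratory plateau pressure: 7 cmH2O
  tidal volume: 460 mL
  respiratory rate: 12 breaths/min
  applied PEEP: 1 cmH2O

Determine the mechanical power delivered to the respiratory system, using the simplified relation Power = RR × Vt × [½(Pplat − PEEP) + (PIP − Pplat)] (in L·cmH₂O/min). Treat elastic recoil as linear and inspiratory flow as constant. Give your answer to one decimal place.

27.6

Per-breath work = Vt × [½(Pplat−PEEP) + (PIP−Pplat)] = 0.460 × [0.5×6.0 + 2.0] = 0.460 × 5.0 = 2.3 L·cmH2O.
Power = 12 × 2.3 = 27.6 L·cmH2O/min.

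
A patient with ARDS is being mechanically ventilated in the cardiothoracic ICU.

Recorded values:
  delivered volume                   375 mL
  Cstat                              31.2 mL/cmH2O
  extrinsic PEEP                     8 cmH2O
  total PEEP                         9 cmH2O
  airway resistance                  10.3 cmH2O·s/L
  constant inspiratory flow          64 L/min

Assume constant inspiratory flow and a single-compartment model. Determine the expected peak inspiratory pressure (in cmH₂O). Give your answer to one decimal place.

32.0

Flow: 64 L/min ÷ 60 = 1.0667 L/s.
Total PEEP = 9 cmH2O (set 8 + intrinsic 1); this is the baseline alveolar pressure.
Equation of motion (constant flow): PIP = Vt/C + R·V̇ + PEEP.
PIP = 375/31.2 + 10.3×1.0667 + 9 = 12.019 + 10.987 + 9 = 32.006 cmH2O.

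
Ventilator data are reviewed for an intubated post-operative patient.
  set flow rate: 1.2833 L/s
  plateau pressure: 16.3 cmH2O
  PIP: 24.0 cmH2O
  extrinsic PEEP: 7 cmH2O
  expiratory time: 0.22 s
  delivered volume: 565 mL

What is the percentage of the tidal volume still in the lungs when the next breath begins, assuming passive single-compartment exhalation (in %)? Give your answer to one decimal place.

54.7

R = (PIP − Pplat)/V̇ = (24.0 − 16.3) / 1.2833 = 7.7/1.2833 = 6.0 cmH2O·s/L.
C = Vt/(Pplat − PEEP) = 565.0 / (16.3 − 7) = 565.0/9.3 = 60.753 mL/cmH2O.
τ = R × C = 6.0 × 0.06075 L/cmH2O = 0.3645 s.
Fraction remaining at end-expiration = e^(−Te/τ) = e^(−0.22/0.3645) = 0.5469 → 54.69%.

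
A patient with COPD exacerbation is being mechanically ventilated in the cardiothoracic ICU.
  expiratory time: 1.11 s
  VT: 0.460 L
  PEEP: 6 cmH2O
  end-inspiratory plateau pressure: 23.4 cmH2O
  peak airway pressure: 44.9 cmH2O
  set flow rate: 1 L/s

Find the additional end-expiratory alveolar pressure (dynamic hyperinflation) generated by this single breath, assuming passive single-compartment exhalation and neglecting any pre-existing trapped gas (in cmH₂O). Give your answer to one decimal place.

R = (PIP − Pplat)/V̇ = (44.9 − 23.4) / 1 = 21.5/1 = 21.5 cmH2O·s/L.
C = Vt/(Pplat − PEEP) = 460.0 / (23.4 − 6) = 460.0/17.4 = 26.437 mL/cmH2O.
τ = R × C = 21.5 × 0.02644 L/cmH2O = 0.5685 s.
Fraction remaining = e^(−Te/τ) = e^(−1.11/0.5685) = 0.1419; trapped volume = 460.0 × 0.1419 = 65.274 mL.
Additional alveolar pressure from trapping ≈ V_trapped / C = 65.274 / 26.437 = 2.469 cmH2O.

2.5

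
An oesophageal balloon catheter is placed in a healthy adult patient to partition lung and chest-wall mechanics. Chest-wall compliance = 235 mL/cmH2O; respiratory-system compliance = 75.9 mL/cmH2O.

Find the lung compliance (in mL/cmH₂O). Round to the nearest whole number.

1/CL = 1/Crs − 1/Ccw.
1/CL = 1/75.9 − 1/235 = 0.00892.
CL = 112.11 mL/cmH2O.

112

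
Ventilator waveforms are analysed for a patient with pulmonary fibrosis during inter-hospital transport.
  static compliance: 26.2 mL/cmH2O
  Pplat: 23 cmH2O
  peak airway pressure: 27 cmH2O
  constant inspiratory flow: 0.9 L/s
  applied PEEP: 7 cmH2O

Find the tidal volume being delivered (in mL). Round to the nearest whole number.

419

Vt = Cstat × (Pplat − PEEP) = 26.2 × (23 − 7) = 26.2 × 16.0 = 419.2 mL.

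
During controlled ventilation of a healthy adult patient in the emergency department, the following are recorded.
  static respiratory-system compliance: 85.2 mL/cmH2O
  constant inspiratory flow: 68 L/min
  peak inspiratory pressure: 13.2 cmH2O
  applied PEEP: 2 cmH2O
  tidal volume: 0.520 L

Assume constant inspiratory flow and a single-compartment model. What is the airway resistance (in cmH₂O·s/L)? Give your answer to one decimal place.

4.5

Flow: 68 L/min ÷ 60 = 1.1333 L/s.
Equation of motion (constant flow): PIP = Vt/C + R·V̇ + PEEP.
R·V̇ = PIP − Vt/C − PEEP = 13.2 − 520/85.2 − 2 = 13.2 − 6.103 − 2 = 5.097 cmH2O.
R = 5.097 / 1.1333 = 4.497 cmH2O·s/L.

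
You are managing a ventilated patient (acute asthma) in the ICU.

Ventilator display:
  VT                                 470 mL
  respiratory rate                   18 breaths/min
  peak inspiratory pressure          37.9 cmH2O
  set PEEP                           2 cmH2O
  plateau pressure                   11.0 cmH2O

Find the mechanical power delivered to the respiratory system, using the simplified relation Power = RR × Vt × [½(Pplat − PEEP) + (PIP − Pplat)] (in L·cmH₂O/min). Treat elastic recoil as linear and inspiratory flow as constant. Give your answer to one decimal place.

Per-breath work = Vt × [½(Pplat−PEEP) + (PIP−Pplat)] = 0.470 × [0.5×9.0 + 26.9] = 0.470 × 31.4 = 14.758 L·cmH2O.
Power = 18 × 14.758 = 265.64 L·cmH2O/min.

265.6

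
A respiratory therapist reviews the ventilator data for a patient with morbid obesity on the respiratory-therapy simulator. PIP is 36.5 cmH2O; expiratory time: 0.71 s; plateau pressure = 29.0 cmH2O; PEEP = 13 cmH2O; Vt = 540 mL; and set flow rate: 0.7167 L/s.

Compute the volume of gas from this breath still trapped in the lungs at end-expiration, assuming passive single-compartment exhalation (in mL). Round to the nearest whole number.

72

R = (PIP − Pplat)/V̇ = (36.5 − 29.0) / 0.7167 = 7.5/0.7167 = 10.465 cmH2O·s/L.
C = Vt/(Pplat − PEEP) = 540.0 / (29.0 − 13) = 540.0/16.0 = 33.75 mL/cmH2O.
τ = R × C = 10.465 × 0.03375 L/cmH2O = 0.3532 s.
Fraction remaining = e^(−Te/τ) = e^(−0.71/0.3532) = 0.134.
Trapped volume = 540.0 × 0.134 = 72.36 mL.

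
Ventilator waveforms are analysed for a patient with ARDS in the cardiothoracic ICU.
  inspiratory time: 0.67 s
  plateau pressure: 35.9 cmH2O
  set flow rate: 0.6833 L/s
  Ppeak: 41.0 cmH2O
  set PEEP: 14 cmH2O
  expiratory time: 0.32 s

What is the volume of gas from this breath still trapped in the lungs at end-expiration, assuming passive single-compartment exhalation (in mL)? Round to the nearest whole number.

Vt = flow × Ti = 0.6833 L/s × 0.67 s × 1000 mL/L = 457.81 mL.
R = (PIP − Pplat)/V̇ = (41.0 − 35.9) / 0.6833 = 5.1/0.6833 = 7.464 cmH2O·s/L.
C = Vt/(Pplat − PEEP) = 457.81 / (35.9 − 14) = 457.81/21.9 = 20.905 mL/cmH2O.
τ = R × C = 7.464 × 0.02091 L/cmH2O = 0.1561 s.
Fraction remaining = e^(−Te/τ) = e^(−0.32/0.1561) = 0.1287.
Trapped volume = 457.81 × 0.1287 = 58.92 mL.

59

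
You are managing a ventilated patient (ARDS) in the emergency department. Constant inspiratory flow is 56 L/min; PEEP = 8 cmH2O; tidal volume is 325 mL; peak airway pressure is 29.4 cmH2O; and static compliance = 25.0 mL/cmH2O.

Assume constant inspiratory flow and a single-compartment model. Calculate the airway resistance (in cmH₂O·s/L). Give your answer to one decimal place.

Flow: 56 L/min ÷ 60 = 0.9333 L/s.
Equation of motion (constant flow): PIP = Vt/C + R·V̇ + PEEP.
R·V̇ = PIP − Vt/C − PEEP = 29.4 − 325/25.0 − 8 = 29.4 − 13.0 − 8 = 8.4 cmH2O.
R = 8.4 / 0.9333 = 9.0 cmH2O·s/L.

9.0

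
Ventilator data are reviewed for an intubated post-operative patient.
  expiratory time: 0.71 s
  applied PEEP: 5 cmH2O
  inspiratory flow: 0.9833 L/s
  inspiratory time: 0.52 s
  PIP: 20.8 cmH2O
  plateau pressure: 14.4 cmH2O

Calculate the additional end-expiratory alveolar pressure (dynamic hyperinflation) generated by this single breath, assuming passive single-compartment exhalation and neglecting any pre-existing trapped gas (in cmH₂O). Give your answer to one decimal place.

1.3

Vt = flow × Ti = 0.9833 L/s × 0.52 s × 1000 mL/L = 511.32 mL.
R = (PIP − Pplat)/V̇ = (20.8 − 14.4) / 0.9833 = 6.4/0.9833 = 6.509 cmH2O·s/L.
C = Vt/(Pplat − PEEP) = 511.32 / (14.4 − 5) = 511.32/9.4 = 54.396 mL/cmH2O.
τ = R × C = 6.509 × 0.0544 L/cmH2O = 0.3541 s.
Fraction remaining = e^(−Te/τ) = e^(−0.71/0.3541) = 0.1346; trapped volume = 511.32 × 0.1346 = 68.824 mL.
Additional alveolar pressure from trapping ≈ V_trapped / C = 68.824 / 54.396 = 1.265 cmH2O.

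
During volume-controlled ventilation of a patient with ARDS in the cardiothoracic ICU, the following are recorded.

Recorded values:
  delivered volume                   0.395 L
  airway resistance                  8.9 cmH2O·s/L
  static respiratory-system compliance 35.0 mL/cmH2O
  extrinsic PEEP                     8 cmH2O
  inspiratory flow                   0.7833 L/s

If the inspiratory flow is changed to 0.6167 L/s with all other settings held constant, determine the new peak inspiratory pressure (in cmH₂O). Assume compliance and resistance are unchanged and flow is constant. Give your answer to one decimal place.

24.8

PIP = Vt/C + R·V̇ + PEEP (constant-flow equation of motion).
Only the resistive term changes: ΔPIP = R × ΔV̇ = 8.9 × (0.6167 − 0.7833) = 8.9 × -0.1666 = -1.483 cmH2O.
Original PIP = 395/35.0 + 8.9×0.7833 + 8 = 26.257 cmH2O; new PIP = 26.257 + (-1.483) = 24.774 cmH2O.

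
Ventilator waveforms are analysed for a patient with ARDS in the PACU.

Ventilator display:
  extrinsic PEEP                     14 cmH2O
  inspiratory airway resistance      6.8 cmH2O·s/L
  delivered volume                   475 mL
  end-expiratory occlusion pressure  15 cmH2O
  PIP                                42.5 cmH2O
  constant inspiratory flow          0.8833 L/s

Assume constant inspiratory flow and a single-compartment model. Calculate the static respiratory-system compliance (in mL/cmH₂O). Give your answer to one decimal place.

22.1

Total PEEP = 15 cmH2O (set 14 + intrinsic 1); this is the baseline alveolar pressure.
Equation of motion (constant flow): PIP = Vt/C + R·V̇ + PEEP.
Vt/C = PIP − R·V̇ − PEEP = 42.5 − 6.8×0.8833 − 15 = 42.5 − 6.006 − 15 = 21.494 cmH2O.
C = Vt / 21.494 = 475 / 21.494 = 22.099 mL/cmH2O.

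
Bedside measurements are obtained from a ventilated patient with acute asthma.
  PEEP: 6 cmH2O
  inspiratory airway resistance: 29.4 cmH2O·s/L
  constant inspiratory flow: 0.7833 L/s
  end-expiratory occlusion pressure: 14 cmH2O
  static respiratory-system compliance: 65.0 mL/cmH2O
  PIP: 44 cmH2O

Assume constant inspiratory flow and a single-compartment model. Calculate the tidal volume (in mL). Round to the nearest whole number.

453

Total PEEP = 14 cmH2O (set 6 + intrinsic 8); this is the baseline alveolar pressure.
Equation of motion (constant flow): PIP = Vt/C + R·V̇ + PEEP.
Vt/C = PIP − R·V̇ − PEEP = 44 − 23.029 − 14 = 6.971 cmH2O.
Vt = C × 6.971 = 65.0 × 6.971 = 453.12 mL.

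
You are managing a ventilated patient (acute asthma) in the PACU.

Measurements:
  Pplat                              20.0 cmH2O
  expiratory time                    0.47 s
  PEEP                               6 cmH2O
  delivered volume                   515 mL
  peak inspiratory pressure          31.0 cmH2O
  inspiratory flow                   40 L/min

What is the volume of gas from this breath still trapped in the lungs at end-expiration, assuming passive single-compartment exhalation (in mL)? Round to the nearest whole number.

237

Flow: 40 L/min ÷ 60 = 0.6667 L/s.
R = (PIP − Pplat)/V̇ = (31.0 − 20.0) / 0.6667 = 11.0/0.6667 = 16.499 cmH2O·s/L.
C = Vt/(Pplat − PEEP) = 515.0 / (20.0 − 6) = 515.0/14.0 = 36.786 mL/cmH2O.
τ = R × C = 16.499 × 0.03679 L/cmH2O = 0.607 s.
Fraction remaining = e^(−Te/τ) = e^(−0.47/0.607) = 0.461.
Trapped volume = 515.0 × 0.461 = 237.42 mL.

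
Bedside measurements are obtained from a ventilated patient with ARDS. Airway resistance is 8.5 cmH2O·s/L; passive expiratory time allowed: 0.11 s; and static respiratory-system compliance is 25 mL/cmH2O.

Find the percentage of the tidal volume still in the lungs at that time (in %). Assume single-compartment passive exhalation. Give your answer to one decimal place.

τ = R × C = 8.5 × 25 mL/cmH2O = 8.5 × 0.025 L/cmH2O = 0.2125 s.
Passive exhalation: V(t)/V₀ = e^(−t/τ) = e^(−0.11/0.2125) = 0.5959.
Fraction remaining = 0.5959 → 59.59%.

59.6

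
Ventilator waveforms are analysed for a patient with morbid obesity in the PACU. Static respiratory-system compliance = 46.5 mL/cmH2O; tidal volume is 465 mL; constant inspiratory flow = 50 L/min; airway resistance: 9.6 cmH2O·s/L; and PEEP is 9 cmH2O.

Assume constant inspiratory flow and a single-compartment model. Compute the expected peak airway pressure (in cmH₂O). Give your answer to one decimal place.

27.0

Flow: 50 L/min ÷ 60 = 0.8333 L/s.
Equation of motion (constant flow): PIP = Vt/C + R·V̇ + PEEP.
PIP = 465/46.5 + 9.6×0.8333 + 9 = 10.0 + 8.0 + 9 = 27.0 cmH2O.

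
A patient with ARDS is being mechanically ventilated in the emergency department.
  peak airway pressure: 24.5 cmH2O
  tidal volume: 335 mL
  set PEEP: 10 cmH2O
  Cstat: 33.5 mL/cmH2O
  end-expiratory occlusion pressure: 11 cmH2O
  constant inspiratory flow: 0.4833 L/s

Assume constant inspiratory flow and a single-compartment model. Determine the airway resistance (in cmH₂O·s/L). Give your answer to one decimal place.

Total PEEP = 11 cmH2O (set 10 + intrinsic 1); this is the baseline alveolar pressure.
Equation of motion (constant flow): PIP = Vt/C + R·V̇ + PEEP.
R·V̇ = PIP − Vt/C − PEEP = 24.5 − 335/33.5 − 11 = 24.5 − 10.0 − 11 = 3.5 cmH2O.
R = 3.5 / 0.4833 = 7.242 cmH2O·s/L.

7.2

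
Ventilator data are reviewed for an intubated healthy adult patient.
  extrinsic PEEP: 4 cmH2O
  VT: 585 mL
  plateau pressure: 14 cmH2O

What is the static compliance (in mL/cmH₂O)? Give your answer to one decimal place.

Cstat = Vt / (Pplat − PEEP) = 585 / (14 − 4) = 585 / 10.0 = 58.5 mL/cmH2O.

58.5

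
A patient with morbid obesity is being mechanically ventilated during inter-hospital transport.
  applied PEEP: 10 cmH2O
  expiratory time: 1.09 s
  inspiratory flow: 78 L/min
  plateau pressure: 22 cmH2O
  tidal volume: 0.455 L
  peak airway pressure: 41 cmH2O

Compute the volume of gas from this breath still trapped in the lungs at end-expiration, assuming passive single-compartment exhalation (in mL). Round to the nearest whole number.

Flow: 78 L/min ÷ 60 = 1.3 L/s.
R = (PIP − Pplat)/V̇ = (41 − 22) / 1.3 = 19.0/1.3 = 14.615 cmH2O·s/L.
C = Vt/(Pplat − PEEP) = 455.0 / (22 − 10) = 455.0/12.0 = 37.917 mL/cmH2O.
τ = R × C = 14.615 × 0.03792 L/cmH2O = 0.5542 s.
Fraction remaining = e^(−Te/τ) = e^(−1.09/0.5542) = 0.1399.
Trapped volume = 455.0 × 0.1399 = 63.655 mL.

64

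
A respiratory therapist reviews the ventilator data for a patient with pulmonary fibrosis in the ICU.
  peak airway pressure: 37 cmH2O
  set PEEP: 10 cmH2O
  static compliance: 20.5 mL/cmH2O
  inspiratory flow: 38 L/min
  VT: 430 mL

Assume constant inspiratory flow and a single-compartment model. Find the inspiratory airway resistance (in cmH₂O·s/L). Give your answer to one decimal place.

Flow: 38 L/min ÷ 60 = 0.6333 L/s.
Equation of motion (constant flow): PIP = Vt/C + R·V̇ + PEEP.
R·V̇ = PIP − Vt/C − PEEP = 37 − 430/20.5 − 10 = 37 − 20.976 − 10 = 6.024 cmH2O.
R = 6.024 / 0.6333 = 9.512 cmH2O·s/L.

9.5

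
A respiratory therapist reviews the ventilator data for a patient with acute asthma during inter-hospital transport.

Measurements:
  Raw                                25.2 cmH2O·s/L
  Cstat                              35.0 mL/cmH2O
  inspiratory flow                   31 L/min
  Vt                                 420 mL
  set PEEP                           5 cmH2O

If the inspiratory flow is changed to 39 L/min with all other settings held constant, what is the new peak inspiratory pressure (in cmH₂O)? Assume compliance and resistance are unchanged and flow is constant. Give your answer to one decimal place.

33.4

Flow: 31 L/min ÷ 60 = 0.5167 L/s.
New flow: 39 L/min ÷ 60 = 0.65 L/s.
PIP = Vt/C + R·V̇ + PEEP (constant-flow equation of motion).
Only the resistive term changes: ΔPIP = R × ΔV̇ = 25.2 × (0.65 − 0.5167) = 25.2 × 0.1333 = 3.359 cmH2O.
Original PIP = 420/35.0 + 25.2×0.5167 + 5 = 30.021 cmH2O; new PIP = 30.021 + (3.359) = 33.38 cmH2O.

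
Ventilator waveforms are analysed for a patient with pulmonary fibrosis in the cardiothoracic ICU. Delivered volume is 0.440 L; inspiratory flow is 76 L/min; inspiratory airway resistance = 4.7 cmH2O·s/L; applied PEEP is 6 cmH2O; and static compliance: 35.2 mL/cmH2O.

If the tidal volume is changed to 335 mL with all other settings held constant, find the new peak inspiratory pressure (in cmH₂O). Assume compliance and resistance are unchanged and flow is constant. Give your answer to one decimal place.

21.5

Flow: 76 L/min ÷ 60 = 1.2667 L/s.
PIP = Vt/C + R·V̇ + PEEP (constant-flow equation of motion).
Only the elastic term changes: ΔPIP = ΔVt / C = (335 − 440) / 35.2 = -2.983 cmH2O.
Original PIP = 440/35.2 + 4.7×1.2667 + 6 = 24.453 cmH2O; new PIP = 24.453 + (-2.983) = 21.47 cmH2O.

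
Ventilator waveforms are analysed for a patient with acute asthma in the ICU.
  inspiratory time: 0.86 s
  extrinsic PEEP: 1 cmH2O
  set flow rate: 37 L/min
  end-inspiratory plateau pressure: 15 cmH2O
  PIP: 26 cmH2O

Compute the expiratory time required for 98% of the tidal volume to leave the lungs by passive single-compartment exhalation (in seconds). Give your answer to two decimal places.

Flow: 37 L/min ÷ 60 = 0.6167 L/s.
Vt = flow × Ti = 0.6167 L/s × 0.86 s × 1000 mL/L = 530.36 mL.
R = (PIP − Pplat)/V̇ = (26 − 15) / 0.6167 = 11.0/0.6167 = 17.837 cmH2O·s/L.
C = Vt/(Pplat − PEEP) = 530.36 / (15 − 1) = 530.36/14.0 = 37.883 mL/cmH2O.
τ = R × C = 17.837 × 0.03788 L/cmH2O = 0.6757 s.
t = −τ·ln(1 − 0.98) = −0.6757·ln(0.02) = 2.643 s.

2.64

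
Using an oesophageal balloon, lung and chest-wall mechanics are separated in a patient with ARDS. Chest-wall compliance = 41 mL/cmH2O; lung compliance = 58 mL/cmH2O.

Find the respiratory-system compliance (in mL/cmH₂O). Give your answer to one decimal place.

24.0

Lung and chest wall are elastances in series: 1/Crs = 1/CL + 1/Ccw.
1/Crs = 1/58 + 1/41 = 0.04163.
Crs = 24.021 mL/cmH2O.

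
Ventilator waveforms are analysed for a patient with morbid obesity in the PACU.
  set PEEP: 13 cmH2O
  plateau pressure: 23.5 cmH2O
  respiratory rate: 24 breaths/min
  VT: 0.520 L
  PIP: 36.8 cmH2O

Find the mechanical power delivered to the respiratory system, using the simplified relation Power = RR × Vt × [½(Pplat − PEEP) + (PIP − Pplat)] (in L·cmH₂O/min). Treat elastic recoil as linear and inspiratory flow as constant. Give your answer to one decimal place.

231.5

Per-breath work = Vt × [½(Pplat−PEEP) + (PIP−Pplat)] = 0.520 × [0.5×10.5 + 13.3] = 0.520 × 18.55 = 9.646 L·cmH2O.
Power = 24 × 9.646 = 231.5 L·cmH2O/min.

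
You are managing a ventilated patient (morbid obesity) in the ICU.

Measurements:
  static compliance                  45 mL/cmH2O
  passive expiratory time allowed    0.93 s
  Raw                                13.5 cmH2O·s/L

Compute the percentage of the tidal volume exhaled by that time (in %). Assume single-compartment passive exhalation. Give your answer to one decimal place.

78.4

τ = R × C = 13.5 × 45 mL/cmH2O = 13.5 × 0.045 L/cmH2O = 0.6075 s.
Passive exhalation: V(t)/V₀ = e^(−t/τ) = e^(−0.93/0.6075) = 0.2163.
Fraction exhaled = 1 − 0.2163 = 0.7837 → 78.37%.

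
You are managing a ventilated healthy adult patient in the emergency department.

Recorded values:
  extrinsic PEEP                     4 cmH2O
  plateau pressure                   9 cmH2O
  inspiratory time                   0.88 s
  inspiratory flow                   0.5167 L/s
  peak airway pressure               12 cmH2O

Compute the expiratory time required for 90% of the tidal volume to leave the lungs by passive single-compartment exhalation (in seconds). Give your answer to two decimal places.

Vt = flow × Ti = 0.5167 L/s × 0.88 s × 1000 mL/L = 454.7 mL.
R = (PIP − Pplat)/V̇ = (12 − 9) / 0.5167 = 3.0/0.5167 = 5.806 cmH2O·s/L.
C = Vt/(Pplat − PEEP) = 454.7 / (9 − 4) = 454.7/5.0 = 90.94 mL/cmH2O.
τ = R × C = 5.806 × 0.09094 L/cmH2O = 0.528 s.
t = −τ·ln(1 − 0.90) = −0.528·ln(0.1) = 1.216 s.

1.22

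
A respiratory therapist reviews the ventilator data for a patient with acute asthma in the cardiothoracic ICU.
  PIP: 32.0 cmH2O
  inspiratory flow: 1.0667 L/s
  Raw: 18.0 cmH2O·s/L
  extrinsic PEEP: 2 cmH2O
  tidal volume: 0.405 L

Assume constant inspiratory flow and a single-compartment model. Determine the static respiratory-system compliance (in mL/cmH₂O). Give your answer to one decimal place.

Equation of motion (constant flow): PIP = Vt/C + R·V̇ + PEEP.
Vt/C = PIP − R·V̇ − PEEP = 32.0 − 18.0×1.0667 − 2 = 32.0 − 19.201 − 2 = 10.799 cmH2O.
C = Vt / 10.799 = 405 / 10.799 = 37.503 mL/cmH2O.

37.5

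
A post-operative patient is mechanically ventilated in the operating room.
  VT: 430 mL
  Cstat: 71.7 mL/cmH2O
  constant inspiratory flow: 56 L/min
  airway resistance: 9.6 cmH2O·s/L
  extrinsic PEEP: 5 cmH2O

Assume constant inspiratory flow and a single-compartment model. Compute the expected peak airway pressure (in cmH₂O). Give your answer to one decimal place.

Flow: 56 L/min ÷ 60 = 0.9333 L/s.
Equation of motion (constant flow): PIP = Vt/C + R·V̇ + PEEP.
PIP = 430/71.7 + 9.6×0.9333 + 5 = 5.997 + 8.96 + 5 = 19.957 cmH2O.

20.0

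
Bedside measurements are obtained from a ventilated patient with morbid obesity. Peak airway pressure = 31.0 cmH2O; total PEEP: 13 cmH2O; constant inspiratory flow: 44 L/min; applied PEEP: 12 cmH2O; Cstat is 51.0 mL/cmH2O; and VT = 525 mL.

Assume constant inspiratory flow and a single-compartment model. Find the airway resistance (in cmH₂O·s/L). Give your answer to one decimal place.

Flow: 44 L/min ÷ 60 = 0.7333 L/s.
Total PEEP = 13 cmH2O (set 12 + intrinsic 1); this is the baseline alveolar pressure.
Equation of motion (constant flow): PIP = Vt/C + R·V̇ + PEEP.
R·V̇ = PIP − Vt/C − PEEP = 31.0 − 525/51.0 − 13 = 31.0 − 10.294 − 13 = 7.706 cmH2O.
R = 7.706 / 0.7333 = 10.509 cmH2O·s/L.

10.5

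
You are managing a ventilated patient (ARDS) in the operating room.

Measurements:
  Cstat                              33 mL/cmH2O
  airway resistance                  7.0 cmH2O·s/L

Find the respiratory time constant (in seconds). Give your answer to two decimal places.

0.23

τ = R × C = 7.0 × 33 mL/cmH2O = 7.0 × 0.033 L/cmH2O = 0.231 s.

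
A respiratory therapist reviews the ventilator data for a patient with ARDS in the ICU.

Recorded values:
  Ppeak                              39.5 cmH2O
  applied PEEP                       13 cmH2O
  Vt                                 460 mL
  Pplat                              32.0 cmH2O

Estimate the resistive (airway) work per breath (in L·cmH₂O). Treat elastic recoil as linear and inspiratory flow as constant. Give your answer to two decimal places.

3.45

With constant inspiratory flow the resistive pressure is constant at PIP − Pplat = 39.5 − 32.0 = 7.5 cmH2O, so resistive work = 7.5 × 0.460 = 3.45 L·cmH2O.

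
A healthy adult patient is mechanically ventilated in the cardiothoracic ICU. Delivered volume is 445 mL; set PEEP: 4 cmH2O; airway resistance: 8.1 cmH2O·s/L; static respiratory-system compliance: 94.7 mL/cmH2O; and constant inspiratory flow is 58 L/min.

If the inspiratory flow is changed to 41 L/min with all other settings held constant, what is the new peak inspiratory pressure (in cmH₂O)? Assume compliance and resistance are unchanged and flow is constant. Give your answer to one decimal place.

Flow: 58 L/min ÷ 60 = 0.9667 L/s.
New flow: 41 L/min ÷ 60 = 0.6833 L/s.
PIP = Vt/C + R·V̇ + PEEP (constant-flow equation of motion).
Only the resistive term changes: ΔPIP = R × ΔV̇ = 8.1 × (0.6833 − 0.9667) = 8.1 × -0.2834 = -2.296 cmH2O.
Original PIP = 445/94.7 + 8.1×0.9667 + 4 = 16.529 cmH2O; new PIP = 16.529 + (-2.296) = 14.233 cmH2O.

14.2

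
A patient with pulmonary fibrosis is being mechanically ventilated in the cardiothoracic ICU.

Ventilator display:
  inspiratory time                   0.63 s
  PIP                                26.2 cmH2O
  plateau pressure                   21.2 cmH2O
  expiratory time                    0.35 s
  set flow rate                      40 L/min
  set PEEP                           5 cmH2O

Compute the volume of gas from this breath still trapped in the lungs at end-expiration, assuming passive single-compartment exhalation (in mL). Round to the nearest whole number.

Flow: 40 L/min ÷ 60 = 0.6667 L/s.
Vt = flow × Ti = 0.6667 L/s × 0.63 s × 1000 mL/L = 420.02 mL.
R = (PIP − Pplat)/V̇ = (26.2 − 21.2) / 0.6667 = 5.0/0.6667 = 7.5 cmH2O·s/L.
C = Vt/(Pplat − PEEP) = 420.02 / (21.2 − 5) = 420.02/16.2 = 25.927 mL/cmH2O.
τ = R × C = 7.5 × 0.02593 L/cmH2O = 0.1945 s.
Fraction remaining = e^(−Te/τ) = e^(−0.35/0.1945) = 0.1654.
Trapped volume = 420.02 × 0.1654 = 69.471 mL.

69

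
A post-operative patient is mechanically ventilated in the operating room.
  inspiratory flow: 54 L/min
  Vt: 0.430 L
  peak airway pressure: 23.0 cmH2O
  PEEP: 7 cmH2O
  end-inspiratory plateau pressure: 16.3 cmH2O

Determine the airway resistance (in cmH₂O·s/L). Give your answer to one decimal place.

7.4

Flow: 54 L/min ÷ 60 = 0.9 L/s.
Raw = (PIP − Pplat) / flow = (23.0 − 16.3) / 0.9 = 6.7 / 0.9 = 7.444 cmH2O·s/L.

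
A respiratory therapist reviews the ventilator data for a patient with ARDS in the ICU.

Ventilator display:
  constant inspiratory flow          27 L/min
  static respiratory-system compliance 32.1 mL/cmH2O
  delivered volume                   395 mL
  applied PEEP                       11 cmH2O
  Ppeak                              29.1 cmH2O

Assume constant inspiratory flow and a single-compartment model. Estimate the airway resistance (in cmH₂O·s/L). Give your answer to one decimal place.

12.9

Flow: 27 L/min ÷ 60 = 0.45 L/s.
Equation of motion (constant flow): PIP = Vt/C + R·V̇ + PEEP.
R·V̇ = PIP − Vt/C − PEEP = 29.1 − 395/32.1 − 11 = 29.1 − 12.305 − 11 = 5.795 cmH2O.
R = 5.795 / 0.45 = 12.878 cmH2O·s/L.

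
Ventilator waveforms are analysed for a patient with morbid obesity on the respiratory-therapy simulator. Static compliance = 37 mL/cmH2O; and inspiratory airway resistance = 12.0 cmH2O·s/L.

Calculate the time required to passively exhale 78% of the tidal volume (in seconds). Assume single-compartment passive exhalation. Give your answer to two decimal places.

τ = R × C = 12.0 × 37 mL/cmH2O = 12.0 × 0.037 L/cmH2O = 0.444 s.
Exhaled fraction f = 1 − e^(−t/τ) → t = −τ·ln(1 − f) = −0.444·ln(0.22) = 0.6723 s.

0.67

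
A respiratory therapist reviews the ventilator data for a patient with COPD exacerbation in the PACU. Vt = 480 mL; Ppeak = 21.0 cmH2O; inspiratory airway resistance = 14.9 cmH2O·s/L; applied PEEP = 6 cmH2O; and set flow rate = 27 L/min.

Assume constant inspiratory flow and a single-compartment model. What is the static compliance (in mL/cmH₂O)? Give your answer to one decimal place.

Flow: 27 L/min ÷ 60 = 0.45 L/s.
Equation of motion (constant flow): PIP = Vt/C + R·V̇ + PEEP.
Vt/C = PIP − R·V̇ − PEEP = 21.0 − 14.9×0.45 − 6 = 21.0 − 6.705 − 6 = 8.295 cmH2O.
C = Vt / 8.295 = 480 / 8.295 = 57.866 mL/cmH2O.

57.9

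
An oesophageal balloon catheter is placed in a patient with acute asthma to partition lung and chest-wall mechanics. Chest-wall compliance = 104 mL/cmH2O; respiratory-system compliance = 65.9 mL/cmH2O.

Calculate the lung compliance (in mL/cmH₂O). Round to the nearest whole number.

1/CL = 1/Crs − 1/Ccw.
1/CL = 1/65.9 − 1/104 = 0.005559.
CL = 179.89 mL/cmH2O.

180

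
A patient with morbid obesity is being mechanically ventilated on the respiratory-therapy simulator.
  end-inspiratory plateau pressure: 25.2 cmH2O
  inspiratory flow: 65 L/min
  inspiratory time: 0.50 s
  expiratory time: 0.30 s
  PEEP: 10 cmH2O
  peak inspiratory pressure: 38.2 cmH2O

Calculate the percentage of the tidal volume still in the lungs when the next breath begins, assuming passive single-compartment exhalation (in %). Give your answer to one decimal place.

49.6

Flow: 65 L/min ÷ 60 = 1.0833 L/s.
Vt = flow × Ti = 1.0833 L/s × 0.50 s × 1000 mL/L = 541.65 mL.
R = (PIP − Pplat)/V̇ = (38.2 − 25.2) / 1.0833 = 13.0/1.0833 = 12.0 cmH2O·s/L.
C = Vt/(Pplat − PEEP) = 541.65 / (25.2 − 10) = 541.65/15.2 = 35.635 mL/cmH2O.
τ = R × C = 12.0 × 0.03564 L/cmH2O = 0.4277 s.
Fraction remaining at end-expiration = e^(−Te/τ) = e^(−0.30/0.4277) = 0.4959 → 49.59%.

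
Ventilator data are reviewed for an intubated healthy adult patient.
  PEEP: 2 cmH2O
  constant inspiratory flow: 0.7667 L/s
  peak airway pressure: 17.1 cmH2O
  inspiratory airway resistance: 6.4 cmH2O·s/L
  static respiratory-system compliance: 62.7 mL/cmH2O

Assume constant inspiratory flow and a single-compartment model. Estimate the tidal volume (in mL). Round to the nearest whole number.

Equation of motion (constant flow): PIP = Vt/C + R·V̇ + PEEP.
Vt/C = PIP − R·V̇ − PEEP = 17.1 − 4.907 − 2 = 10.193 cmH2O.
Vt = C × 10.193 = 62.7 × 10.193 = 639.1 mL.

639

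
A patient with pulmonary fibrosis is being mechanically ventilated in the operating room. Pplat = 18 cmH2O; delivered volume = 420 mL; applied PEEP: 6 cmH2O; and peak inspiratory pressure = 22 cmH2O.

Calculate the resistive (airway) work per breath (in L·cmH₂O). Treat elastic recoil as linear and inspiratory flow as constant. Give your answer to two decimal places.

1.68

With constant inspiratory flow the resistive pressure is constant at PIP − Pplat = 22 − 18 = 4.0 cmH2O, so resistive work = 4.0 × 0.420 = 1.68 L·cmH2O.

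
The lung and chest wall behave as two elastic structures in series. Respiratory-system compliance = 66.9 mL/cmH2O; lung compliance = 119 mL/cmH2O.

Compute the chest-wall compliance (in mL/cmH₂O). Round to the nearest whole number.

1/Ccw = 1/Crs − 1/CL.
1/Ccw = 1/66.9 − 1/119 = 0.006544.
Ccw = 152.81 mL/cmH2O.

153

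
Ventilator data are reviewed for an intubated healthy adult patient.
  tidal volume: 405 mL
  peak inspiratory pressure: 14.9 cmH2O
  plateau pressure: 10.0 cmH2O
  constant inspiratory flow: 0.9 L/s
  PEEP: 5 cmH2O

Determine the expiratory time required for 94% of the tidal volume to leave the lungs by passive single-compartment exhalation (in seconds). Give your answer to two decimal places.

R = (PIP − Pplat)/V̇ = (14.9 − 10.0) / 0.9 = 4.9/0.9 = 5.444 cmH2O·s/L.
C = Vt/(Pplat − PEEP) = 405.0 / (10.0 − 5) = 405.0/5.0 = 81.0 mL/cmH2O.
τ = R × C = 5.444 × 0.081 L/cmH2O = 0.441 s.
t = −τ·ln(1 − 0.94) = −0.441·ln(0.06) = 1.241 s.

1.24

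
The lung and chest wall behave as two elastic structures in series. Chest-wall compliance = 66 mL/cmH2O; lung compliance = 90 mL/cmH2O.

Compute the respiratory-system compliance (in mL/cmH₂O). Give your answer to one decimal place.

Lung and chest wall are elastances in series: 1/Crs = 1/CL + 1/Ccw.
1/Crs = 1/90 + 1/66 = 0.02626.
Crs = 38.081 mL/cmH2O.

38.1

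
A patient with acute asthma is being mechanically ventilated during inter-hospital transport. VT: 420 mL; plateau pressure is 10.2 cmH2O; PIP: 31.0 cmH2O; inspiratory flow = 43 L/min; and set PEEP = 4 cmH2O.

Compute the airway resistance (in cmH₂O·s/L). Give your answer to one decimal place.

Flow: 43 L/min ÷ 60 = 0.7167 L/s.
Raw = (PIP − Pplat) / flow = (31.0 − 10.2) / 0.7167 = 20.8 / 0.7167 = 29.022 cmH2O·s/L.

29.0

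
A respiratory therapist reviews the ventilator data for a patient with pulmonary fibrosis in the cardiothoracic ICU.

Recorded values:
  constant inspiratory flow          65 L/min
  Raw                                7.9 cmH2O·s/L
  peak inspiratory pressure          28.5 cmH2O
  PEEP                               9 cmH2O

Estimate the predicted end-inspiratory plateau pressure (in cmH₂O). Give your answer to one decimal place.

19.9

Flow: 65 L/min ÷ 60 = 1.0833 L/s.
Pplat = PIP − Raw × flow = 28.5 − 7.9 × 1.0833 = 28.5 − 8.558 = 19.942 cmH2O.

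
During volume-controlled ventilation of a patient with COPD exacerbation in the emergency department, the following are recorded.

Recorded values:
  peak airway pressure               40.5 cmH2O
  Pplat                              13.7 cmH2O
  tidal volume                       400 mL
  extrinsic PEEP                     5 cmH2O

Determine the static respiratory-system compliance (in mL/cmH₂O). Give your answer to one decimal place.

Cstat = Vt / (Pplat − PEEP) = 400 / (13.7 − 5) = 400 / 8.7 = 45.977 mL/cmH2O.

46.0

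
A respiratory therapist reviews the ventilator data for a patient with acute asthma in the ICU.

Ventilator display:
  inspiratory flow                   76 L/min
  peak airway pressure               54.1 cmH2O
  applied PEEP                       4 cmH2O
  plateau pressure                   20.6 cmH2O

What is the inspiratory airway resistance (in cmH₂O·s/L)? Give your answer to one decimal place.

Flow: 76 L/min ÷ 60 = 1.2667 L/s.
Raw = (PIP − Pplat) / flow = (54.1 − 20.6) / 1.2667 = 33.5 / 1.2667 = 26.447 cmH2O·s/L.

26.4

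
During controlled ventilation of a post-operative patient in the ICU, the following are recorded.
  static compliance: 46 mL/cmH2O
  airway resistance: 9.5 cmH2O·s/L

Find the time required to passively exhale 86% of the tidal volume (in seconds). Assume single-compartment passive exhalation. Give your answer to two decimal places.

0.86

τ = R × C = 9.5 × 46 mL/cmH2O = 9.5 × 0.046 L/cmH2O = 0.437 s.
Exhaled fraction f = 1 − e^(−t/τ) → t = −τ·ln(1 − f) = −0.437·ln(0.14) = 0.8592 s.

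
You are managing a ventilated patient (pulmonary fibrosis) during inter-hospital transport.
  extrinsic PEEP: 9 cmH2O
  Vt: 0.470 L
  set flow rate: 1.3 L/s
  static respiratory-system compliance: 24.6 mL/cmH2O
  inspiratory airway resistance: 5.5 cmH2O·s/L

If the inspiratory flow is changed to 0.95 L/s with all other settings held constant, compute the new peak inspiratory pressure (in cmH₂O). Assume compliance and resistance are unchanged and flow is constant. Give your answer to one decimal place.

33.3

PIP = Vt/C + R·V̇ + PEEP (constant-flow equation of motion).
Only the resistive term changes: ΔPIP = R × ΔV̇ = 5.5 × (0.95 − 1.3) = 5.5 × -0.35 = -1.925 cmH2O.
Original PIP = 470/24.6 + 5.5×1.3 + 9 = 35.256 cmH2O; new PIP = 35.256 + (-1.925) = 33.331 cmH2O.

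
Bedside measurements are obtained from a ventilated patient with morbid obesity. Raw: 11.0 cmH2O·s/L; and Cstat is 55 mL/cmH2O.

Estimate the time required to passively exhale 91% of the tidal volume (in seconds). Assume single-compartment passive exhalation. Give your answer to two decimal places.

1.46

τ = R × C = 11.0 × 55 mL/cmH2O = 11.0 × 0.055 L/cmH2O = 0.605 s.
Exhaled fraction f = 1 − e^(−t/τ) → t = −τ·ln(1 − f) = −0.605·ln(0.09) = 1.457 s.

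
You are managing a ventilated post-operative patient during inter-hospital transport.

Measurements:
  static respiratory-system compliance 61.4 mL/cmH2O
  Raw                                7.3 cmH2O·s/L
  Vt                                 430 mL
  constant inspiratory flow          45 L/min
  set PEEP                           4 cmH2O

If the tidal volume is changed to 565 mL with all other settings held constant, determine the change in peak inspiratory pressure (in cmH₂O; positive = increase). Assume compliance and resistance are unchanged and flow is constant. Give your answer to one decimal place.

PIP = Vt/C + R·V̇ + PEEP (constant-flow equation of motion).
Only the elastic term changes: ΔPIP = ΔVt / C = (565 − 430) / 61.4 = 2.199 cmH2O.

2.2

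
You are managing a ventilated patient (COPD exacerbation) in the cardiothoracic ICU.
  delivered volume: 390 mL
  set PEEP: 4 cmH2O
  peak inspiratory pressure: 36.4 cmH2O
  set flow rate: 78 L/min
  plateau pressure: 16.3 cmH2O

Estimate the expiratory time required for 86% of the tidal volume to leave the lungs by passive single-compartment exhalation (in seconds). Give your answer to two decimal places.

0.96

Flow: 78 L/min ÷ 60 = 1.3 L/s.
R = (PIP − Pplat)/V̇ = (36.4 − 16.3) / 1.3 = 20.1/1.3 = 15.462 cmH2O·s/L.
C = Vt/(Pplat − PEEP) = 390.0 / (16.3 − 4) = 390.0/12.3 = 31.707 mL/cmH2O.
τ = R × C = 15.462 × 0.03171 L/cmH2O = 0.4903 s.
t = −τ·ln(1 − 0.86) = −0.4903·ln(0.14) = 0.964 s.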